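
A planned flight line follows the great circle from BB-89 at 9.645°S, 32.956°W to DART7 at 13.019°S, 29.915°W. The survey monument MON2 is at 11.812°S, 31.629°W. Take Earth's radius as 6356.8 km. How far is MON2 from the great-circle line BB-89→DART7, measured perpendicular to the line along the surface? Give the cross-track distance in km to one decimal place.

50.0 km

δ₁₃ = central angle BB-89→MON2 = 0.044138 rad  (haversine)
θ₁₃ = bearing BB-89→MON2 = 149.087°,  θ₁₂ = bearing BB-89→DART7 = 138.820°
dₓₜ = R·arcsin(sin δ₁₃ · sin(θ₁₃ − θ₁₂)) = 6356.8·arcsin(0.04412·sin(10.267°)) = 49.994 km
|dₓₜ| = 49.994 km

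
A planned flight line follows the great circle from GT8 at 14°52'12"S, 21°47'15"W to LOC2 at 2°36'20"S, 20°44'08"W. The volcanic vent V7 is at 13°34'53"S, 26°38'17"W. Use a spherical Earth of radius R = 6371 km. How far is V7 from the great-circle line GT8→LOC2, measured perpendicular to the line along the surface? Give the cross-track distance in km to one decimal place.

GT8: φ = -14.87000°, λ = -21.78750°
LOC2: φ = -2.60556°, λ = -20.73556°
V7: φ = -13.58139°, λ = -26.63806°
δ₁₃ = central angle GT8→V7 = 0.085085 rad  (haversine)
θ₁₃ = bearing GT8→V7 = 284.721°,  θ₁₂ = bearing GT8→LOC2 = 4.935°
dₓₜ = R·arcsin(sin δ₁₃ · sin(θ₁₃ − θ₁₂)) = 6371·arcsin(0.08498·sin(279.786°)) = -534.170 km
|dₓₜ| = 534.170 km

534.2 km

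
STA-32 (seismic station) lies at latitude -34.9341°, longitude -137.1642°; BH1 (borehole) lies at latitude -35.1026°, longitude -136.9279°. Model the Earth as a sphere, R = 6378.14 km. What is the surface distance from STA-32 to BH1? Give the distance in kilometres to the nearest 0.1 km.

28.6 km

Δφ = -0.1685°,  Δλ = 0.2363°
a = sin²(Δφ/2) + cos φ₁ cos φ₂ sin²(Δλ/2) = 0.000005
c = 2·arcsin(√a) = 0.004478 rad = 0.2566°
d = R·c = 6378.14 × 0.004478 = 28.6 km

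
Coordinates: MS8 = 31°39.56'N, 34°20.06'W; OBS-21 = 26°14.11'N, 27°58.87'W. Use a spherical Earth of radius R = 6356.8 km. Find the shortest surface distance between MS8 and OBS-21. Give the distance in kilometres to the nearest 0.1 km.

861.4 km

MS8: φ = +31.65933°, λ = -34.33433°
OBS-21: φ = +26.23517°, λ = -27.98117°
Δφ = -5.4242°,  Δλ = 6.3532°
a = sin²(Δφ/2) + cos φ₁ cos φ₂ sin²(Δλ/2) = 0.004583
c = 2·arcsin(√a) = 0.135505 rad = 7.7638°
d = R·c = 6356.8 × 0.135505 = 861.4 km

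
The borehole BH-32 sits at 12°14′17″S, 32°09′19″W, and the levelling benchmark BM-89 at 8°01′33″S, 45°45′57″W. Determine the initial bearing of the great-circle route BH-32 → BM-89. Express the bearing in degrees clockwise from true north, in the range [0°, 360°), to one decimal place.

BH-32: φ = -12.23806°, λ = -32.15528°
BM-89: φ = -8.02583°, λ = -45.76583°
Δλ = -13.6106°
y = sin Δλ · cos φ₂ = -0.233016
x = cos φ₁ sin φ₂ − sin φ₁ cos φ₂ cos Δλ = 0.067557
θ = atan2(y, x) = -73.8320° → 286.1680° (mod 360°)

286.2°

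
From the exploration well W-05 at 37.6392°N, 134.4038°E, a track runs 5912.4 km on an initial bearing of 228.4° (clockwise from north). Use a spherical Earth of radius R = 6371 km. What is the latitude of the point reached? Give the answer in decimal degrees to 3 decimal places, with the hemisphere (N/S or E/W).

3.139°S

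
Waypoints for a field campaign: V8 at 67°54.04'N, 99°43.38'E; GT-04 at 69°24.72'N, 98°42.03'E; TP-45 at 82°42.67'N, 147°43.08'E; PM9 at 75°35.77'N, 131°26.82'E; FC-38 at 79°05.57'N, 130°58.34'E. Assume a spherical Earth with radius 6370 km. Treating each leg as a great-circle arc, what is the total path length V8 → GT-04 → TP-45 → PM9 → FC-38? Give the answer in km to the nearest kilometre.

3272 km

V8: φ = +67.90067°, λ = +99.72300°
GT-04: φ = +69.41200°, λ = +98.70050°
TP-45: φ = +82.71117°, λ = +147.71800°
PM9: φ = +75.59617°, λ = +131.44700°
FC-38: φ = +79.09283°, λ = +130.97233°
V8→GT-04: c = 0.027165 rad, d = 173.04 km
GT-04→TP-45: c = 0.291453 rad, d = 1856.55 km
TP-45→PM9: c = 0.134000 rad, d = 853.58 km
PM9→FC-38: c = 0.061055 rad, d = 388.92 km
Total = 173.04 + 1856.55 + 853.58 + 388.92 = 3272.09 km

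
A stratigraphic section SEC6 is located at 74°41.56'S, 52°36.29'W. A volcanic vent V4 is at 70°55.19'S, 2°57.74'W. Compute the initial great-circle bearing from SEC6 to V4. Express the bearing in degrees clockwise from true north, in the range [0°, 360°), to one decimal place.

SEC6: φ = -74.69267°, λ = -52.60483°
V4: φ = -70.91983°, λ = -2.96233°
Δλ = 49.6425°
y = sin Δλ · cos φ₂ = 0.249097
x = cos φ₁ sin φ₂ − sin φ₁ cos φ₂ cos Δλ = -0.045323
θ = atan2(y, x) = 100.3121° → 100.3121° (mod 360°)

100.3°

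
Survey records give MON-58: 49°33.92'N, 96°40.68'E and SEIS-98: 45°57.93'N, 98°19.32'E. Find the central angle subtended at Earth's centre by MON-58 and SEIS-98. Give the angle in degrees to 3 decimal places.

3.765°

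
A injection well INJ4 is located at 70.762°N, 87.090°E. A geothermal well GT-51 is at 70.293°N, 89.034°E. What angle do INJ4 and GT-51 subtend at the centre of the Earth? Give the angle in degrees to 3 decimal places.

Δφ = -0.4690°,  Δλ = 1.9440°
a = sin²(Δφ/2) + cos φ₁ cos φ₂ sin²(Δλ/2) = 0.000049
c = 2·arcsin(√a) = 0.013961 rad = 0.7999°

0.800°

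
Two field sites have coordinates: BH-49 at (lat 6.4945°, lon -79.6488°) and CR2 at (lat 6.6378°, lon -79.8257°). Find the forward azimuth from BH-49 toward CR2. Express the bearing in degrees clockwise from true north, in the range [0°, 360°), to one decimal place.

309.2°

Δλ = -0.1769°
y = sin Δλ · cos φ₂ = -0.003067
x = cos φ₁ sin φ₂ − sin φ₁ cos φ₂ cos Δλ = 0.002502
θ = atan2(y, x) = -50.7957° → 309.2043° (mod 360°)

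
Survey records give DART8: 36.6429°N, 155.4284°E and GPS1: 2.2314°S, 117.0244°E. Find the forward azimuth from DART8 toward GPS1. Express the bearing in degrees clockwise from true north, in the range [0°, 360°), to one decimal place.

231.2°

Δλ = -38.4040°
y = sin Δλ · cos φ₂ = -0.620731
x = cos φ₁ sin φ₂ − sin φ₁ cos φ₂ cos Δλ = -0.498589
θ = atan2(y, x) = -128.7724° → 231.2276° (mod 360°)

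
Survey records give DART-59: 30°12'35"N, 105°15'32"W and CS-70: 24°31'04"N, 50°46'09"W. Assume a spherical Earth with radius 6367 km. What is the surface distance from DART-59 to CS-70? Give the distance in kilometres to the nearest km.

5365 km

DART-59: φ = +30.20972°, λ = -105.25889°
CS-70: φ = +24.51778°, λ = -50.76917°
Δφ = -5.6919°,  Δλ = 54.4897°
a = sin²(Δφ/2) + cos φ₁ cos φ₂ sin²(Δλ/2) = 0.167248
c = 2·arcsin(√a) = 0.842627 rad = 48.2789°
d = R·c = 6367 × 0.842627 = 5365.0 km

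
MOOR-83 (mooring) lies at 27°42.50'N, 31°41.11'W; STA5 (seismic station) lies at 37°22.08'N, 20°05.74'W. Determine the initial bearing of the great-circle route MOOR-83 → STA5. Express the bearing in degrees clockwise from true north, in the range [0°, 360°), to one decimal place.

MOOR-83: φ = +27.70833°, λ = -31.68517°
STA5: φ = +37.36800°, λ = -20.09567°
Δλ = 11.5895°
y = sin Δλ · cos φ₂ = 0.159665
x = cos φ₁ sin φ₂ − sin φ₁ cos φ₂ cos Δλ = 0.175330
θ = atan2(y, x) = 42.3227° → 42.3227° (mod 360°)

42.3°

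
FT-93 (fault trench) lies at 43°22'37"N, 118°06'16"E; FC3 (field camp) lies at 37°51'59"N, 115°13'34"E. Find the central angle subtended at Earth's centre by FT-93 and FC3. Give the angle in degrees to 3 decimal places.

FT-93: φ = +43.37694°, λ = +118.10444°
FC3: φ = +37.86639°, λ = +115.22611°
Δφ = -5.5106°,  Δλ = -2.8783°
a = sin²(Δφ/2) + cos φ₁ cos φ₂ sin²(Δλ/2) = 0.002673
c = 2·arcsin(√a) = 0.103442 rad = 5.9268°

5.927°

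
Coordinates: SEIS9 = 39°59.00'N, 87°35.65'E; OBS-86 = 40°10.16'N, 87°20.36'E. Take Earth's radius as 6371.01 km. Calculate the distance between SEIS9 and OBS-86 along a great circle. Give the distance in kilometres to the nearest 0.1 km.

SEIS9: φ = +39.98333°, λ = +87.59417°
OBS-86: φ = +40.16933°, λ = +87.33933°
Δφ = 0.1860°,  Δλ = -0.2548°
a = sin²(Δφ/2) + cos φ₁ cos φ₂ sin²(Δλ/2) = 0.000006
c = 2·arcsin(√a) = 0.004703 rad = 0.2695°
d = R·c = 6371.01 × 0.004703 = 30.0 km

30.0 km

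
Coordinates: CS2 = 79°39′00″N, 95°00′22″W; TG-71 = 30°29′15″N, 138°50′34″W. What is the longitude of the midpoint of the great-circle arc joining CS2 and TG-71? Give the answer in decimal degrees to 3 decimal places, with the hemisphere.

CS2: φ = +79.65000°, λ = -95.00611°
TG-71: φ = +30.48750°, λ = -138.84278°
Bx = cos φ₂ cos Δλ = 0.621588,  By = cos φ₂ sin Δλ = -0.596845
φₘ = atan2(sin φ₁ + sin φ₂, √((cos φ₁ + Bx)² + By²)) = 56.17557°
λₘ = λ₁ + atan2(By, cos φ₁ + Bx) = -131.68832°

131.688°W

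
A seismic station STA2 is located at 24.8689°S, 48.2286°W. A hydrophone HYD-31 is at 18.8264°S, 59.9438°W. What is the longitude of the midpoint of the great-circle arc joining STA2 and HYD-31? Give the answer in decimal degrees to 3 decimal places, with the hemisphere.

Bx = cos φ₂ cos Δλ = 0.926784,  By = cos φ₂ sin Δλ = -0.192184
φₘ = atan2(sin φ₁ + sin φ₂, √((cos φ₁ + Bx)² + By²)) = -21.95140°
λₘ = λ₁ + atan2(By, cos φ₁ + Bx) = -54.21059°

54.211°W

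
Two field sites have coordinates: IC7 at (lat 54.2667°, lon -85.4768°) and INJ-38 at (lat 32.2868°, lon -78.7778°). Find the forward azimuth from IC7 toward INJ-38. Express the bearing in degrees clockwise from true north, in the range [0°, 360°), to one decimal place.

Δλ = 6.6990°
y = sin Δλ · cos φ₂ = 0.098617
x = cos φ₁ sin φ₂ − sin φ₁ cos φ₂ cos Δλ = -0.369596
θ = atan2(y, x) = 165.0602° → 165.0602° (mod 360°)

165.1°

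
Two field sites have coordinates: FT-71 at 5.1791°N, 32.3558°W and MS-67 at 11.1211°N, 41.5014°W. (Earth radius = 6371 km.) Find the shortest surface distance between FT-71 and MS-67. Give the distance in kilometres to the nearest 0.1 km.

Δφ = 5.9420°,  Δλ = -9.1456°
a = sin²(Δφ/2) + cos φ₁ cos φ₂ sin²(Δλ/2) = 0.008898
c = 2·arcsin(√a) = 0.188937 rad = 10.8253°
d = R·c = 6371 × 0.188937 = 1203.7 km

1203.7 km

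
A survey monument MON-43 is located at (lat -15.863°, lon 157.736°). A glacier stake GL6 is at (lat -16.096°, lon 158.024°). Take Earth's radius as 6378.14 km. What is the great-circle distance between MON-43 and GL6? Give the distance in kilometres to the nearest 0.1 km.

Δφ = -0.2330°,  Δλ = 0.2880°
a = sin²(Δφ/2) + cos φ₁ cos φ₂ sin²(Δλ/2) = 0.000010
c = 2·arcsin(√a) = 0.006316 rad = 0.3619°
d = R·c = 6378.14 × 0.006316 = 40.3 km

40.3 km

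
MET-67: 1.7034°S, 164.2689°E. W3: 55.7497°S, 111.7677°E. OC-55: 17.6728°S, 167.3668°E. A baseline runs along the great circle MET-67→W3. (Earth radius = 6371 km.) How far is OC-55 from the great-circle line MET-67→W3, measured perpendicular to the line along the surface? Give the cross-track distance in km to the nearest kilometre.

1135 km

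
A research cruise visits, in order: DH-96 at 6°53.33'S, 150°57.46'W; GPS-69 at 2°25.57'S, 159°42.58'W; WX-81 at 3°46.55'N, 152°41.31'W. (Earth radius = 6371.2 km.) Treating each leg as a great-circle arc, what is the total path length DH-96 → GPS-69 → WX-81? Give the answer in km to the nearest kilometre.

DH-96: φ = -6.88883°, λ = -150.95767°
GPS-69: φ = -2.42617°, λ = -159.70967°
WX-81: φ = +3.77583°, λ = -152.68850°
DH-96→GPS-69: c = 0.170978 rad, d = 1089.33 km
GPS-69→WX-81: c = 0.163453 rad, d = 1041.39 km
Total = 1089.33 + 1041.39 = 2130.73 km

2131 km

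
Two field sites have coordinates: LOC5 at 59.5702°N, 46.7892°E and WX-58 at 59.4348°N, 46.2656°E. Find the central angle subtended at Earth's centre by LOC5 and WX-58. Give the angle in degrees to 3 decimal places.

Δφ = -0.1354°,  Δλ = -0.5236°
a = sin²(Δφ/2) + cos φ₁ cos φ₂ sin²(Δλ/2) = 0.000007
c = 2·arcsin(√a) = 0.005205 rad = 0.2982°

0.298°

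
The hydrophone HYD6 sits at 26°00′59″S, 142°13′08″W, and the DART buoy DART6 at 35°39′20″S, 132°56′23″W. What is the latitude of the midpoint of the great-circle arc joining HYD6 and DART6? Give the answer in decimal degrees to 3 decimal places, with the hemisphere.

30.919°S

HYD6: φ = -26.01639°, λ = -142.21889°
DART6: φ = -35.65556°, λ = -132.93972°
Bx = cos φ₂ cos Δλ = 0.801903,  By = cos φ₂ sin Δλ = 0.131017
φₘ = atan2(sin φ₁ + sin φ₂, √((cos φ₁ + Bx)² + By²)) = -30.91859°
λₘ = λ₁ + atan2(By, cos φ₁ + Bx) = -137.81335°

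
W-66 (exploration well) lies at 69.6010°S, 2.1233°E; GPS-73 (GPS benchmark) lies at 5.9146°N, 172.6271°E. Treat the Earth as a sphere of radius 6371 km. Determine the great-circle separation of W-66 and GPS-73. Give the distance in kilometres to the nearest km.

Δφ = 75.5156°,  Δλ = 170.5038°
a = sin²(Δφ/2) + cos φ₁ cos φ₂ sin²(Δλ/2) = 0.719266
c = 2·arcsin(√a) = 2.024762 rad = 116.0103°
d = R·c = 6371 × 2.024762 = 12899.8 km

12900 km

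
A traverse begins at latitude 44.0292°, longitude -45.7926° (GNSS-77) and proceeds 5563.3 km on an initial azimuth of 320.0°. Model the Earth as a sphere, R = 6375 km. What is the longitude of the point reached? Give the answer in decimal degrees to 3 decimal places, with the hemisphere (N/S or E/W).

δ = d/R = 5563.3/6375 = 0.872675 rad
φ₂ = arcsin(sin φ₁ cos δ + cos φ₁ sin δ cos θ)
   = arcsin(0.69502·0.64278 + 0.71899·0.76605·0.76604) = 60.30442°
λ₂ = λ₁ + atan2(sin θ sin δ cos φ₁, cos δ − sin φ₁ sin φ₂) = -129.50104°

129.501°W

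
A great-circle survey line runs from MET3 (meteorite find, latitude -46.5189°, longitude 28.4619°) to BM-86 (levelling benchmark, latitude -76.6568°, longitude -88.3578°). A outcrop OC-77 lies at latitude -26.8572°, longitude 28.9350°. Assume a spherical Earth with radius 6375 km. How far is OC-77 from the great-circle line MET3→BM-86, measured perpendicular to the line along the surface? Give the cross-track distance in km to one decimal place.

526.8 km

δ₁₃ = central angle MET3→OC-77 = 0.343224 rad  (haversine)
θ₁₃ = bearing MET3→OC-77 = 1.254°,  θ₁₂ = bearing MET3→BM-86 = 195.452°
dₓₜ = R·arcsin(sin δ₁₃ · sin(θ₁₃ − θ₁₂)) = 6375·arcsin(0.33652·sin(-194.198°)) = 526.778 km
|dₓₜ| = 526.778 km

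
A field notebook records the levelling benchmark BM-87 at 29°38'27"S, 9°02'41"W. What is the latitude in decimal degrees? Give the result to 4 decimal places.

29.6408°S

29° + 38′/60 + 27″/3600 = 29 + 0.63333 + 0.00750 = 29.6408°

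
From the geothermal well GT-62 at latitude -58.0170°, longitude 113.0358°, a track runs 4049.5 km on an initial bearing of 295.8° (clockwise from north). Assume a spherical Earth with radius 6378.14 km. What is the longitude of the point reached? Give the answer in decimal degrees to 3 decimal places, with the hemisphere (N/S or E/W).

δ = d/R = 4049.5/6378.14 = 0.634903 rad
φ₂ = arcsin(sin φ₁ cos δ + cos φ₁ sin δ cos θ)
   = arcsin(-0.84821·0.80513 + 0.52967·0.59310·0.43523) = -33.10595°
λ₂ = λ₁ + atan2(sin θ sin δ cos φ₁, cos δ − sin φ₁ sin φ₂) = 73.43290°

73.433°E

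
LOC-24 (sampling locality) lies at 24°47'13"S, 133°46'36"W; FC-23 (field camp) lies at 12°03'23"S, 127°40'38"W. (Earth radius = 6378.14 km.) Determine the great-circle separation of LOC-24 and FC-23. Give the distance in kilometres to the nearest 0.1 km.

1556.0 km

LOC-24: φ = -24.78694°, λ = -133.77667°
FC-23: φ = -12.05639°, λ = -127.67722°
Δφ = 12.7306°,  Δλ = 6.0994°
a = sin²(Δφ/2) + cos φ₁ cos φ₂ sin²(Δλ/2) = 0.014804
c = 2·arcsin(√a) = 0.243952 rad = 13.9774°
d = R·c = 6378.14 × 0.243952 = 1556.0 km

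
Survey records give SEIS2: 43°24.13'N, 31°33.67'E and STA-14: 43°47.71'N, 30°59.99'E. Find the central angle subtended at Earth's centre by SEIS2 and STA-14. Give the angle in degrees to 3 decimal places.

0.565°

SEIS2: φ = +43.40217°, λ = +31.56117°
STA-14: φ = +43.79517°, λ = +30.99983°
Δφ = 0.3930°,  Δλ = -0.5613°
a = sin²(Δφ/2) + cos φ₁ cos φ₂ sin²(Δλ/2) = 0.000024
c = 2·arcsin(√a) = 0.009868 rad = 0.5654°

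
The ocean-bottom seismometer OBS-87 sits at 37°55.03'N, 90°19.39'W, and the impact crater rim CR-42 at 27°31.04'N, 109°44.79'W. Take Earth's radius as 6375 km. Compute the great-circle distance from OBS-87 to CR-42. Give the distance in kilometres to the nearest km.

2148 km

OBS-87: φ = +37.91717°, λ = -90.32317°
CR-42: φ = +27.51733°, λ = -109.74650°
Δφ = -10.3998°,  Δλ = -19.4233°
a = sin²(Δφ/2) + cos φ₁ cos φ₂ sin²(Δλ/2) = 0.028124
c = 2·arcsin(√a) = 0.336994 rad = 19.3083°
d = R·c = 6375 × 0.336994 = 2148.3 km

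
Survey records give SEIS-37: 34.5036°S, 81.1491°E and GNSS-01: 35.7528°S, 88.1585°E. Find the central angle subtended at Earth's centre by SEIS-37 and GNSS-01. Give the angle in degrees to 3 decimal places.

5.866°

Δφ = -1.2492°,  Δλ = 7.0094°
a = sin²(Δφ/2) + cos φ₁ cos φ₂ sin²(Δλ/2) = 0.002618
c = 2·arcsin(√a) = 0.102378 rad = 5.8658°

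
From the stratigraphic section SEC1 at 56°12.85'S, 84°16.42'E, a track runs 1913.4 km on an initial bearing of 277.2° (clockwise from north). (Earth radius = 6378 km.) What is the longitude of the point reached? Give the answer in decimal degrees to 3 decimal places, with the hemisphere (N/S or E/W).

SEC1: φ = -56.21417°, λ = +84.27367°
δ = d/R = 1913.4/6378 = 0.300000 rad
φ₂ = arcsin(sin φ₁ cos δ + cos φ₁ sin δ cos θ)
   = arcsin(-0.83112·0.95534 + 0.55609·0.29552·0.12533) = -50.66059°
λ₂ = λ₁ + atan2(sin θ sin δ cos φ₁, cos δ − sin φ₁ sin φ₂) = 56.72459°

56.725°E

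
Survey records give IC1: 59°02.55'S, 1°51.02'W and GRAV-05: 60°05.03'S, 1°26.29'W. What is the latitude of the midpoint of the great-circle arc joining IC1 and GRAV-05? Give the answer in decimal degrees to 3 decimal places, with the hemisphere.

IC1: φ = -59.04250°, λ = -1.85033°
GRAV-05: φ = -60.08383°, λ = -1.43817°
Bx = cos φ₂ cos Δλ = 0.498719,  By = cos φ₂ sin Δλ = 0.003588
φₘ = atan2(sin φ₁ + sin φ₂, √((cos φ₁ + Bx)² + By²)) = -59.56333°
λₘ = λ₁ + atan2(By, cos φ₁ + Bx) = -1.64744°

59.563°S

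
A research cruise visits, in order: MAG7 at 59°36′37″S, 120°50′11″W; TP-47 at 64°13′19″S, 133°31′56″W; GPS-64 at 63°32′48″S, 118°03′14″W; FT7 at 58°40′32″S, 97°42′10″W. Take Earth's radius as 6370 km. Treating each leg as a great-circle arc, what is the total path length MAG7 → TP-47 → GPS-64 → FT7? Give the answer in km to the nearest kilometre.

2809 km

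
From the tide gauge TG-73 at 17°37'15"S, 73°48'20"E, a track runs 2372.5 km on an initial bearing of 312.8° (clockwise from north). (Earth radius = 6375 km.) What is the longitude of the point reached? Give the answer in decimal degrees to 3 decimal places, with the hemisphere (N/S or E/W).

58.314°E

TG-73: φ = -17.62083°, λ = +73.80556°
δ = d/R = 2372.5/6375 = 0.372157 rad
φ₂ = arcsin(sin φ₁ cos δ + cos φ₁ sin δ cos θ)
   = arcsin(-0.30272·0.93155 + 0.95308·0.36363·0.67944) = -2.66659°
λ₂ = λ₁ + atan2(sin θ sin δ cos φ₁, cos δ − sin φ₁ sin φ₂) = 58.31425°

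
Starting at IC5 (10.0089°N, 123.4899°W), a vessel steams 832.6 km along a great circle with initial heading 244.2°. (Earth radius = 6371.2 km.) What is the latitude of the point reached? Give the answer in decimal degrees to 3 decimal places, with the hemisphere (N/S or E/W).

6.688°N

δ = d/R = 832.6/6371.2 = 0.130682 rad
φ₂ = arcsin(sin φ₁ cos δ + cos φ₁ sin δ cos θ)
   = arcsin(0.17380·0.99147 + 0.98478·0.13031·-0.43523) = 6.68826°
λ₂ = λ₁ + atan2(sin θ sin δ cos φ₁, cos δ − sin φ₁ sin φ₂) = -130.27378°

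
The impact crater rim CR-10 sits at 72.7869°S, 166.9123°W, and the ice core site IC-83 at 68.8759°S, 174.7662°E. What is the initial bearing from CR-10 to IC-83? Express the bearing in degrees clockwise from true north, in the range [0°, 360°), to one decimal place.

294.1°

Δλ = -18.3215°
y = sin Δλ · cos φ₂ = -0.113288
x = cos φ₁ sin φ₂ − sin φ₁ cos φ₂ cos Δλ = 0.050756
θ = atan2(y, x) = -65.8663° → 294.1337° (mod 360°)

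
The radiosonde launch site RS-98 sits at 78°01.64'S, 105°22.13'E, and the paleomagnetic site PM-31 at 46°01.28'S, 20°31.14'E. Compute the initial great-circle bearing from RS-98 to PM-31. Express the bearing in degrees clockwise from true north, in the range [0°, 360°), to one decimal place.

RS-98: φ = -78.02733°, λ = +105.36883°
PM-31: φ = -46.02133°, λ = +20.51900°
Δλ = -84.8498°
y = sin Δλ · cos φ₂ = -0.691587
x = cos φ₁ sin φ₂ − sin φ₁ cos φ₂ cos Δλ = -0.088300
θ = atan2(y, x) = -97.2760° → 262.7240° (mod 360°)

262.7°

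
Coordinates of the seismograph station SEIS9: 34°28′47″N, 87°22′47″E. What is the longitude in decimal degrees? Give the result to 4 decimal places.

87.3797°E

87° + 22′/60 + 47″/3600 = 87 + 0.36667 + 0.01306 = 87.3797°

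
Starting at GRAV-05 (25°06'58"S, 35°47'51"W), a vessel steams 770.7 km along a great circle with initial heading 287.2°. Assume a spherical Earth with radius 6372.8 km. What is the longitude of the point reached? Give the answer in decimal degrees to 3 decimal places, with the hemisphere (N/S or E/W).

GRAV-05: φ = -25.11611°, λ = -35.79750°
δ = d/R = 770.7/6372.8 = 0.120936 rad
φ₂ = arcsin(sin φ₁ cos δ + cos φ₁ sin δ cos θ)
   = arcsin(-0.42445·0.99270 + 0.90545·0.12064·0.29571) = -22.89555°
λ₂ = λ₁ + atan2(sin θ sin δ cos φ₁, cos δ − sin φ₁ sin φ₂) = -42.98415°

42.984°W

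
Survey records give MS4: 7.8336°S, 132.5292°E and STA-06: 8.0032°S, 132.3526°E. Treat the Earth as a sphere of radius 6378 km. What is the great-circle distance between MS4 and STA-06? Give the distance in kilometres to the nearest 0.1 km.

27.1 km

Δφ = -0.1696°,  Δλ = -0.1766°
a = sin²(Δφ/2) + cos φ₁ cos φ₂ sin²(Δλ/2) = 0.000005
c = 2·arcsin(√a) = 0.004252 rad = 0.2436°
d = R·c = 6378 × 0.004252 = 27.1 km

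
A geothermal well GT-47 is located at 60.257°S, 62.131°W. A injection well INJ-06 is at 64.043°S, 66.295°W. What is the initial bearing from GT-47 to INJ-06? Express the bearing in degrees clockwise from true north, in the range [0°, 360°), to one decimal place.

205.4°

Δλ = -4.1640°
y = sin Δλ · cos φ₂ = -0.031782
x = cos φ₁ sin φ₂ − sin φ₁ cos φ₂ cos Δλ = -0.067033
θ = atan2(y, x) = -154.6334° → 205.3666° (mod 360°)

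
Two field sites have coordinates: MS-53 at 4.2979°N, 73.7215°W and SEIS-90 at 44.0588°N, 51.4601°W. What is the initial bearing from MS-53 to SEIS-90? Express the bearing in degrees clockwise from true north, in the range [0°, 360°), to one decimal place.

22.9°

Δλ = 22.2614°
y = sin Δλ · cos φ₂ = 0.272239
x = cos φ₁ sin φ₂ − sin φ₁ cos φ₂ cos Δλ = 0.643599
θ = atan2(y, x) = 22.9281° → 22.9281° (mod 360°)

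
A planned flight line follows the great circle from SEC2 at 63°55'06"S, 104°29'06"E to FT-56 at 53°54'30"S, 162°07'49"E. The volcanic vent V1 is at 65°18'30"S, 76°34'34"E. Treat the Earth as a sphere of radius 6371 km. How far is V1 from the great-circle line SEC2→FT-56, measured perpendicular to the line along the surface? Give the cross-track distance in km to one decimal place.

SEC2: φ = -63.91833°, λ = +104.48500°
FT-56: φ = -53.90833°, λ = +162.13028°
V1: φ = -65.30833°, λ = +76.57611°
δ₁₃ = central angle SEC2→V1 = 0.208488 rad  (haversine)
θ₁₃ = bearing SEC2→V1 = 250.851°,  θ₁₂ = bearing SEC2→FT-56 = 98.247°
dₓₜ = R·arcsin(sin δ₁₃ · sin(θ₁₃ − θ₁₂)) = 6371·arcsin(0.20698·sin(152.604°)) = 607.691 km
|dₓₜ| = 607.691 km

607.7 km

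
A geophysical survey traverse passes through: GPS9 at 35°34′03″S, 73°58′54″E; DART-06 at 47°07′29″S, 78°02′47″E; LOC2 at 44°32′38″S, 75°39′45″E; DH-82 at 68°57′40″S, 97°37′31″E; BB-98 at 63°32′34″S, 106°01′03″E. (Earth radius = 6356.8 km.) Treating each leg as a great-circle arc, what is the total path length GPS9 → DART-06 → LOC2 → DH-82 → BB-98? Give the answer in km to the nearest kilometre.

5355 km

GPS9: φ = -35.56750°, λ = +73.98167°
DART-06: φ = -47.12472°, λ = +78.04639°
LOC2: φ = -44.54389°, λ = +75.66250°
DH-82: φ = -68.96111°, λ = +97.62528°
BB-98: φ = -63.54278°, λ = +106.01750°
GPS9→DART-06: c = 0.208546 rad, d = 1325.69 km
DART-06→LOC2: c = 0.053560 rad, d = 340.47 km
LOC2→DH-82: c = 0.469067 rad, d = 2981.76 km
DH-82→BB-98: c = 0.111241 rad, d = 707.14 km
Total = 1325.69 + 340.47 + 2981.76 + 707.14 = 5355.06 km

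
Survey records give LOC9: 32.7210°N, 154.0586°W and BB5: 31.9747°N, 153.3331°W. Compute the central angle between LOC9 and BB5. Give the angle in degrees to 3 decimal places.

0.966°

Δφ = -0.7463°,  Δλ = 0.7255°
a = sin²(Δφ/2) + cos φ₁ cos φ₂ sin²(Δλ/2) = 0.000071
c = 2·arcsin(√a) = 0.016855 rad = 0.9657°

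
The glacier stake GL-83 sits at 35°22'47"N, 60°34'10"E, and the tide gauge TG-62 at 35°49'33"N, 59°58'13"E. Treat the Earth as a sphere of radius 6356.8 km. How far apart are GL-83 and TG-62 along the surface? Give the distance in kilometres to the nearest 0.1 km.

GL-83: φ = +35.37972°, λ = +60.56944°
TG-62: φ = +35.82583°, λ = +59.97028°
Δφ = 0.4461°,  Δλ = -0.5992°
a = sin²(Δφ/2) + cos φ₁ cos φ₂ sin²(Δλ/2) = 0.000033
c = 2·arcsin(√a) = 0.011529 rad = 0.6606°
d = R·c = 6356.8 × 0.011529 = 73.3 km

73.3 km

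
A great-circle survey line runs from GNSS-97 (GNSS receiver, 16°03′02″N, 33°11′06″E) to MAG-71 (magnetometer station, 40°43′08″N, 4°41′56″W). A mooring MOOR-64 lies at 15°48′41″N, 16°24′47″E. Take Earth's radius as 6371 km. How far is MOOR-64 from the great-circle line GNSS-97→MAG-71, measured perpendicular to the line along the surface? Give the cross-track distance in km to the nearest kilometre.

1221 km

GNSS-97: φ = +16.05056°, λ = +33.18500°
MAG-71: φ = +40.71889°, λ = -4.69889°
MOOR-64: φ = +15.81139°, λ = +16.41306°
δ₁₃ = central angle GNSS-97→MOOR-64 = 0.281437 rad  (haversine)
θ₁₃ = bearing GNSS-97→MOOR-64 = 271.474°,  θ₁₂ = bearing GNSS-97→MAG-71 = 314.760°
dₓₜ = R·arcsin(sin δ₁₃ · sin(θ₁₃ − θ₁₂)) = 6371·arcsin(0.27774·sin(-43.286°)) = -1220.678 km
|dₓₜ| = 1220.678 km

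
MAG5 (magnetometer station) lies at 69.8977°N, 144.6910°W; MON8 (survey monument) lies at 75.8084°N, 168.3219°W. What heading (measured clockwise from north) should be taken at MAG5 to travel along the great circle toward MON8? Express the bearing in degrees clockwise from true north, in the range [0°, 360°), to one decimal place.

321.2°

Δλ = -23.6309°
y = sin Δλ · cos φ₂ = -0.098273
x = cos φ₁ sin φ₂ − sin φ₁ cos φ₂ cos Δλ = 0.122284
θ = atan2(y, x) = -38.7869° → 321.2131° (mod 360°)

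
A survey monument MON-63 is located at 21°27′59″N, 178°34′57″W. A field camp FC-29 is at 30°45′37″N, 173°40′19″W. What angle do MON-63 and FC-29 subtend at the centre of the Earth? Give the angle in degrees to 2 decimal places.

MON-63: φ = +21.46639°, λ = -178.58250°
FC-29: φ = +30.76028°, λ = -173.67194°
Δφ = 9.2939°,  Δλ = 4.9106°
a = sin²(Δφ/2) + cos φ₁ cos φ₂ sin²(Δλ/2) = 0.008031
c = 2·arcsin(√a) = 0.179474 rad = 10.2831°

10.28°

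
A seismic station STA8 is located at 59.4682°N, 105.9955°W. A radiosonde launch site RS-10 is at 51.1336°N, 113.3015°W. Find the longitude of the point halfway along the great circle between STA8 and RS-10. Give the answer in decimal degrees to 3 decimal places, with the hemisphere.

Bx = cos φ₂ cos Δλ = 0.622412,  By = cos φ₂ sin Δλ = -0.079799
φₘ = atan2(sin φ₁ + sin φ₂, √((cos φ₁ + Bx)² + By²)) = 55.35482°
λₘ = λ₁ + atan2(By, cos φ₁ + Bx) = -110.03342°

110.033°W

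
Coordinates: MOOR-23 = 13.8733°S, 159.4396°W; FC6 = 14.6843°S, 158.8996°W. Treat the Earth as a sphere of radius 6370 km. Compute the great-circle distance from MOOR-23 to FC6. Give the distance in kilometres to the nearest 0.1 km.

107.3 km

Δφ = -0.8110°,  Δλ = 0.5400°
a = sin²(Δφ/2) + cos φ₁ cos φ₂ sin²(Δλ/2) = 0.000071
c = 2·arcsin(√a) = 0.016846 rad = 0.9652°
d = R·c = 6370 × 0.016846 = 107.3 km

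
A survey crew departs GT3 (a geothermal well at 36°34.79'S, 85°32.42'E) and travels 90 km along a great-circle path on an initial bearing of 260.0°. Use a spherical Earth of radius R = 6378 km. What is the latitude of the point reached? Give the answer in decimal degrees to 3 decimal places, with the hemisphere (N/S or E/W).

36.716°S

GT3: φ = -36.57983°, λ = +85.54033°
δ = d/R = 90/6378 = 0.014111 rad
φ₂ = arcsin(sin φ₁ cos δ + cos φ₁ sin δ cos θ)
   = arcsin(-0.59594·0.99990 + 0.80303·0.01411·-0.17365) = -36.71611°
λ₂ = λ₁ + atan2(sin θ sin δ cos φ₁, cos δ − sin φ₁ sin φ₂) = 84.54704°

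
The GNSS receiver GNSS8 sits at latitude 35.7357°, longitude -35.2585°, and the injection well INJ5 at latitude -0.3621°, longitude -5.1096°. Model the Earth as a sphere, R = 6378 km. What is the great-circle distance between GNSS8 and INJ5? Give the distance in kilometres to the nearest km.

5089 km

Δφ = -36.0978°,  Δλ = 30.1489°
a = sin²(Δφ/2) + cos φ₁ cos φ₂ sin²(Δλ/2) = 0.150896
c = 2·arcsin(√a) = 0.797905 rad = 45.7166°
d = R·c = 6378 × 0.797905 = 5089.0 km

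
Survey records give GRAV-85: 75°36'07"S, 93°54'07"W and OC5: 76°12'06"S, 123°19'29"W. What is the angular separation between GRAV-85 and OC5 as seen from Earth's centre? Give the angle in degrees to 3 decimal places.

7.117°

GRAV-85: φ = -75.60194°, λ = -93.90194°
OC5: φ = -76.20167°, λ = -123.32472°
Δφ = -0.5997°,  Δλ = -29.4228°
a = sin²(Δφ/2) + cos φ₁ cos φ₂ sin²(Δλ/2) = 0.003852
c = 2·arcsin(√a) = 0.124210 rad = 7.1167°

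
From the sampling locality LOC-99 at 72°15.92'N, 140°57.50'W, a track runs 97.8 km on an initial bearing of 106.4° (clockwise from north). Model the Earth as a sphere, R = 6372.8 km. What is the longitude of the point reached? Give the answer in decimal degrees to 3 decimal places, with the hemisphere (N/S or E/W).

LOC-99: φ = +72.26533°, λ = -140.95833°
δ = d/R = 97.8/6372.8 = 0.015346 rad
φ₂ = arcsin(sin φ₁ cos δ + cos φ₁ sin δ cos θ)
   = arcsin(0.95248·0.99988 + 0.30461·0.01535·-0.28234) = 71.99794°
λ₂ = λ₁ + atan2(sin θ sin δ cos φ₁, cos δ − sin φ₁ sin φ₂) = -138.22804°

138.228°W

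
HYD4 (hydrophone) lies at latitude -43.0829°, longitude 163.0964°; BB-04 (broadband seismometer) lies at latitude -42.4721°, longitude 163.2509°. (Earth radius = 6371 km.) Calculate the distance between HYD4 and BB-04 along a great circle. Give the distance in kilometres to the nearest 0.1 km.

69.1 km

Δφ = 0.6108°,  Δλ = 0.1545°
a = sin²(Δφ/2) + cos φ₁ cos φ₂ sin²(Δλ/2) = 0.000029
c = 2·arcsin(√a) = 0.010843 rad = 0.6212°
d = R·c = 6371 × 0.010843 = 69.1 km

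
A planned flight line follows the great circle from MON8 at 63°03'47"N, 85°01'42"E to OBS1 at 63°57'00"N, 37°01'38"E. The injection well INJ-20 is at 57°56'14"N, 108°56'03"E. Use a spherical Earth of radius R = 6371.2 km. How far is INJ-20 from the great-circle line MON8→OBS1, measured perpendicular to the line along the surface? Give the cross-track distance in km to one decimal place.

MON8: φ = +63.06306°, λ = +85.02833°
OBS1: φ = +63.95000°, λ = +37.02722°
INJ-20: φ = +57.93722°, λ = +108.93417°
δ₁₃ = central angle MON8→INJ-20 = 0.222400 rad  (haversine)
θ₁₃ = bearing MON8→INJ-20 = 102.767°,  θ₁₂ = bearing MON8→OBS1 = 293.959°
dₓₜ = R·arcsin(sin δ₁₃ · sin(θ₁₃ − θ₁₂)) = 6371.2·arcsin(0.22057·sin(-191.191°)) = 272.836 km
|dₓₜ| = 272.836 km

272.8 km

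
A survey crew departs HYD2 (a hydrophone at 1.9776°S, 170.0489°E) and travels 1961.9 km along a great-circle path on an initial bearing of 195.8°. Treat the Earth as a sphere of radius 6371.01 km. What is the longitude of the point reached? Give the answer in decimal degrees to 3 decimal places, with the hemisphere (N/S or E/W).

δ = d/R = 1961.9/6371.01 = 0.307942 rad
φ₂ = arcsin(sin φ₁ cos δ + cos φ₁ sin δ cos θ)
   = arcsin(-0.03451·0.95296 + 0.99940·0.30310·-0.96222) = -18.92668°
λ₂ = λ₁ + atan2(sin θ sin δ cos φ₁, cos δ − sin φ₁ sin φ₂) = 165.04380°

165.044°E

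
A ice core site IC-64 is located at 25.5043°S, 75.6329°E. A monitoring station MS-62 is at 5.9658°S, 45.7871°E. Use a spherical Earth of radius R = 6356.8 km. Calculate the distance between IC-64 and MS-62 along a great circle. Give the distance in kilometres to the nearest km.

3836 km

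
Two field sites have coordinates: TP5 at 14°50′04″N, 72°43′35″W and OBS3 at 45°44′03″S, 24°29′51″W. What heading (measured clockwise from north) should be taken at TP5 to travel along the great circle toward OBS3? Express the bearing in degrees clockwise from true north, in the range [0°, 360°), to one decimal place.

147.3°

TP5: φ = +14.83444°, λ = -72.72639°
OBS3: φ = -45.73417°, λ = -24.49750°
Δλ = 48.2289°
y = sin Δλ · cos φ₂ = 0.520568
x = cos φ₁ sin φ₂ − sin φ₁ cos φ₂ cos Δλ = -0.811286
θ = atan2(y, x) = 147.3134° → 147.3134° (mod 360°)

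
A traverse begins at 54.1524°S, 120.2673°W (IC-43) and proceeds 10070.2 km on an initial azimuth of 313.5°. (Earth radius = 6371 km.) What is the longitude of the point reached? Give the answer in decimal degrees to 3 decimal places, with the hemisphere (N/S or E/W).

δ = d/R = 10070.2/6371 = 1.580631 rad
φ₂ = arcsin(sin φ₁ cos δ + cos φ₁ sin δ cos θ)
   = arcsin(-0.81058·-0.00983 + 0.58563·0.99995·0.68835) = 24.27233°
λ₂ = λ₁ + atan2(sin θ sin δ cos φ₁, cos δ − sin φ₁ sin φ₂) = -172.98640°

172.986°W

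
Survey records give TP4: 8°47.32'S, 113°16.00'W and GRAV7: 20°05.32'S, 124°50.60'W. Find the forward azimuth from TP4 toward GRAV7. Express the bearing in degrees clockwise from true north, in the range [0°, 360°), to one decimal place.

TP4: φ = -8.78867°, λ = -113.26667°
GRAV7: φ = -20.08867°, λ = -124.84333°
Δλ = -11.5767°
y = sin Δλ · cos φ₂ = -0.188470
x = cos φ₁ sin φ₂ − sin φ₁ cos φ₂ cos Δλ = -0.198865
θ = atan2(y, x) = -136.5373° → 223.4627° (mod 360°)

223.5°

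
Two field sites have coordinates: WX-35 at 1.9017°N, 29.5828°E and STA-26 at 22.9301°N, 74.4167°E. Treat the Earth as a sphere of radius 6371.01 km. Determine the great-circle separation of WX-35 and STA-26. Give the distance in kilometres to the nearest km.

5367 km

Δφ = 21.0284°,  Δλ = 44.8339°
a = sin²(Δφ/2) + cos φ₁ cos φ₂ sin²(Δλ/2) = 0.167157
c = 2·arcsin(√a) = 0.842383 rad = 48.2650°
d = R·c = 6371.01 × 0.842383 = 5366.8 km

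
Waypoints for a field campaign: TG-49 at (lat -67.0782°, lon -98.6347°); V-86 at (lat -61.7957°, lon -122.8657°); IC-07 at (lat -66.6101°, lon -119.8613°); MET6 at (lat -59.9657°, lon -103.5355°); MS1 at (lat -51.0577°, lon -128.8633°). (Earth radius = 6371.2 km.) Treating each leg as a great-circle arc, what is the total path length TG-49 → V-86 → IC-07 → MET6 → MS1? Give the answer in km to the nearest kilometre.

TG-49→V-86: c = 0.202654 rad, d = 1291.15 km
V-86→IC-07: c = 0.087046 rad, d = 554.59 km
IC-07→MET6: c = 0.171841 rad, d = 1094.83 km
MET6→MS1: c = 0.291903 rad, d = 1859.77 km
Total = 1291.15 + 554.59 + 1094.83 + 1859.77 = 4800.35 km

4800 km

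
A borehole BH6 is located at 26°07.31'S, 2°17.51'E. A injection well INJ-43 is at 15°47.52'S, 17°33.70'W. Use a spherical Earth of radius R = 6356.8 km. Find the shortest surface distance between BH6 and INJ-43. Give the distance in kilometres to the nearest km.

2350 km

BH6: φ = -26.12183°, λ = +2.29183°
INJ-43: φ = -15.79200°, λ = -17.56167°
Δφ = 10.3298°,  Δλ = -19.8535°
a = sin²(Δφ/2) + cos φ₁ cos φ₂ sin²(Δλ/2) = 0.033780
c = 2·arcsin(√a) = 0.369686 rad = 21.1814°
d = R·c = 6356.8 × 0.369686 = 2350.0 km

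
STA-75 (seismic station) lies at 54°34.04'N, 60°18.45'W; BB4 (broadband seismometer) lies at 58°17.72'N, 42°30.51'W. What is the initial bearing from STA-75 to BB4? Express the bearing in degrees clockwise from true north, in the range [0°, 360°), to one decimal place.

62.0°

STA-75: φ = +54.56733°, λ = -60.30750°
BB4: φ = +58.29533°, λ = -42.50850°
Δλ = 17.7990°
y = sin Δλ · cos φ₂ = 0.160647
x = cos φ₁ sin φ₂ − sin φ₁ cos φ₂ cos Δλ = 0.085516
θ = atan2(y, x) = 61.9725° → 61.9725° (mod 360°)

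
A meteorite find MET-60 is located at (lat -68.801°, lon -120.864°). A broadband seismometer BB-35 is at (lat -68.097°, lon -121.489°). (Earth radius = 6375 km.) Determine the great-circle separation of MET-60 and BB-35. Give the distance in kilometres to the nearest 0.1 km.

Δφ = 0.7040°,  Δλ = -0.6250°
a = sin²(Δφ/2) + cos φ₁ cos φ₂ sin²(Δλ/2) = 0.000042
c = 2·arcsin(√a) = 0.012924 rad = 0.7405°
d = R·c = 6375 × 0.012924 = 82.4 km

82.4 km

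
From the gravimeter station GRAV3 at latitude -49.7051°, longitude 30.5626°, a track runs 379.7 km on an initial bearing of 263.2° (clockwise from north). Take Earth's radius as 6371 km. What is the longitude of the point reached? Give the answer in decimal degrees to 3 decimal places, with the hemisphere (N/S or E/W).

25.284°E

δ = d/R = 379.7/6371 = 0.059598 rad
φ₂ = arcsin(sin φ₁ cos δ + cos φ₁ sin δ cos θ)
   = arcsin(-0.76273·0.99822 + 0.64672·0.05956·-0.11840) = -49.99004°
λ₂ = λ₁ + atan2(sin θ sin δ cos φ₁, cos δ − sin φ₁ sin φ₂) = 25.28435°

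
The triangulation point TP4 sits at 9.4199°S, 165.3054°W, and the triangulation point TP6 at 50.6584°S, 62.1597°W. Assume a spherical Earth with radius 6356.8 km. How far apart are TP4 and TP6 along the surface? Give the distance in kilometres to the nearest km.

Δφ = -41.2385°,  Δλ = 103.1457°
a = sin²(Δφ/2) + cos φ₁ cos φ₂ sin²(Δλ/2) = 0.507827
c = 2·arcsin(√a) = 1.586451 rad = 90.8970°
d = R·c = 6356.8 × 1.586451 = 10084.8 km

10085 km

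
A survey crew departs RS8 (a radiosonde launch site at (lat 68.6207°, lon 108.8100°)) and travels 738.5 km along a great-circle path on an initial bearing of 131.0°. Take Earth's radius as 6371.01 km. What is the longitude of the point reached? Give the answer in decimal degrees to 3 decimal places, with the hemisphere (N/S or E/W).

δ = d/R = 738.5/6371.01 = 0.115916 rad
φ₂ = arcsin(sin φ₁ cos δ + cos φ₁ sin δ cos θ)
   = arcsin(0.93119·0.99329 + 0.36454·0.11566·-0.65606) = 63.80259°
λ₂ = λ₁ + atan2(sin θ sin δ cos φ₁, cos δ − sin φ₁ sin φ₂) = 120.21371°

120.214°E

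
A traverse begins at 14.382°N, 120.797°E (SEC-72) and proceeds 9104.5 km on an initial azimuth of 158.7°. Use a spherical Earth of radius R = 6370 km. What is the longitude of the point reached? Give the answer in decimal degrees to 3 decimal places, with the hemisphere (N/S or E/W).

165.314°E

δ = d/R = 9104.5/6370 = 1.429278 rad
φ₂ = arcsin(sin φ₁ cos δ + cos φ₁ sin δ cos θ)
   = arcsin(0.24839·0.14105 + 0.96866·0.99000·-0.93169) = -59.14154°
λ₂ = λ₁ + atan2(sin θ sin δ cos φ₁, cos δ − sin φ₁ sin φ₂) = 165.31425°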